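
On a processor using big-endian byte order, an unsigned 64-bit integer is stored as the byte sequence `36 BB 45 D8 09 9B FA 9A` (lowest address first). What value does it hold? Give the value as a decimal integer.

3943822692869470874

Big-endian stores the most-significant byte at the lowest address.
The bytes are already most-significant first: 0x36BB45D8099BFA9A.
0x36BB45D8099BFA9A = 3943822692869470874.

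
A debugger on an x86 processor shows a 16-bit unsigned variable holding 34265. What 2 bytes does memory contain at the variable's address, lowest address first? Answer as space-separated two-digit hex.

34265 in hexadecimal, padded to 16 bits, is 0x85D9.
Split into bytes (most-significant first): 85 D9.
Little-endian stores the least-significant byte at the lowest address.
So at ascending addresses the bytes are D9 85.

D9 85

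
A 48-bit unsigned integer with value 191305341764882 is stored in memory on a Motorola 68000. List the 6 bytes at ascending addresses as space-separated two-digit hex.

AD FD BE F0 85 12

191305341764882 in hexadecimal, padded to 48 bits, is 0xADFDBEF08512.
Split into bytes (most-significant first): AD FD BE F0 85 12.
Big-endian stores the most-significant byte at the lowest address.
So the memory order matches the most-significant-first order: AD FD BE F0 85 12.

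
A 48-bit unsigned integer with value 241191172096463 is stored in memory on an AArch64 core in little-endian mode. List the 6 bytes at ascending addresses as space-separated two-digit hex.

CF C1 22 B2 5C DB

241191172096463 in hexadecimal, padded to 48 bits, is 0xDB5CB222C1CF.
Split into bytes (most-significant first): DB 5C B2 22 C1 CF.
Little-endian: lowest address holds the least-significant byte.
So at ascending addresses the bytes are CF C1 22 B2 5C DB.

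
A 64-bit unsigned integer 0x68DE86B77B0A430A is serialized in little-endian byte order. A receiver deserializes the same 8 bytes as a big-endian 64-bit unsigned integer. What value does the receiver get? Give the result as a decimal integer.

Stored little-endian, the bytes at ascending addresses are 0A 43 0A 7B B7 86 DE 68.
Read back as big-endian, the last byte is least significant, giving 0x0A430A7BB786DE68.
0x0A430A7BB786DE68 = 739446290295217768.

739446290295217768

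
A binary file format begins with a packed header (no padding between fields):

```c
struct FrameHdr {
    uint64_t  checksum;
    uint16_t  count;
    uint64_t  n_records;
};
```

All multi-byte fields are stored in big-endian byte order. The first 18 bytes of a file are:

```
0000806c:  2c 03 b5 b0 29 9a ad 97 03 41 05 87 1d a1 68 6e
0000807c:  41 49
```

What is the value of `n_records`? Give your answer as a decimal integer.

398319671124574537

`n_records` follows `checksum` (8 B), `count` (2 B), so it starts at offset 8 + 2 = 10 and occupies 8 bytes.
Bytes at offsets 10..17: 05 87 1D A1 68 6E 41 49.
In big-endian order the high byte comes first in memory.
The bytes are already most-significant first: 0x05871DA1686E4149.
0x05871DA1686E4149 = 398319671124574537.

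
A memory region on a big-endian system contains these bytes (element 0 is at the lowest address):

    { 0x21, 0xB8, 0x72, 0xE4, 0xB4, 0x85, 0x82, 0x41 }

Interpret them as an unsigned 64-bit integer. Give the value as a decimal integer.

2429818325573141057

Big-endian stores the most-significant byte at the lowest address.
The bytes are already most-significant first: 0x21B872E4B4858241.
0x21B872E4B4858241 = 2429818325573141057.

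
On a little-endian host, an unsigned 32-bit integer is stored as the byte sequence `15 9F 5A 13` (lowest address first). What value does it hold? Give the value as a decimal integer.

324706069

In little-endian order the low byte comes first in memory.
Reassemble most-significant byte first: 13 5A 9F 15 → 0x135A9F15.
0x135A9F15 = 324706069.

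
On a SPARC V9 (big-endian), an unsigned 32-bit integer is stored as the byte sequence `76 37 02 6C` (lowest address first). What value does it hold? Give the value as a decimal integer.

In big-endian order the high byte comes first in memory.
The bytes are already most-significant first: 0x7637026C.
0x7637026C = 1983316588.

1983316588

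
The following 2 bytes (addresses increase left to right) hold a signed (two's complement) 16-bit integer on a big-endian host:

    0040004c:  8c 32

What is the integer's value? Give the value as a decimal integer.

-29646

Big-endian: lowest address holds the most-significant byte.
The bytes are already most-significant first: 0x8C32.
Top bit is set, so as a signed 16-bit value this is 0x8C32 − 2^16 = -29646.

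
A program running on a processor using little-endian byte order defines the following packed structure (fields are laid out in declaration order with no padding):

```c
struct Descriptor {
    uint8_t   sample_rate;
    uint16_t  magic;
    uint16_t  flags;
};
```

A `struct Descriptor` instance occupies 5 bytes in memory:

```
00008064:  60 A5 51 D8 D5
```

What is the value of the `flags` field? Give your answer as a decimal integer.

54744

`flags` follows `sample_rate` (1 B), `magic` (2 B), so it starts at offset 1 + 2 = 3 and occupies 2 bytes.
Bytes at offsets 3..4: D8 D5.
Little-endian stores the least-significant byte at the lowest address.
Reassemble most-significant byte first: D5 D8 → 0xD5D8.
0xD5D8 = 54744.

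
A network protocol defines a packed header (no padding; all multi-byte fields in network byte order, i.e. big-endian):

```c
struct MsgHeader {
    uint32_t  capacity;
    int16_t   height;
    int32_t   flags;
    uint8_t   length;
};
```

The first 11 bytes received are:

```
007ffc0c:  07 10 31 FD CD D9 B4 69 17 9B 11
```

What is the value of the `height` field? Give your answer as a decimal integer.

`height` follows `capacity` (4 bytes), so it starts at byte offset 4 and occupies 2 bytes.
Bytes at offsets 4..5: CD D9.
Big-endian stores the most-significant byte at the lowest address.
The bytes are already most-significant first: 0xCDD9.
Top bit is set, so as a signed 16-bit value this is 0xCDD9 − 2^16 = -12839.

-12839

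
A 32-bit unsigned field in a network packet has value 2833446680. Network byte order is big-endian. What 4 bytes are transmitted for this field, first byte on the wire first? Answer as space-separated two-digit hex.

A8 E2 F7 18

2833446680 in hexadecimal, padded to 32 bits, is 0xA8E2F718.
Split into bytes (most-significant first): A8 E2 F7 18.
In big-endian order the high byte comes first in memory.
So the memory order matches the most-significant-first order: A8 E2 F7 18.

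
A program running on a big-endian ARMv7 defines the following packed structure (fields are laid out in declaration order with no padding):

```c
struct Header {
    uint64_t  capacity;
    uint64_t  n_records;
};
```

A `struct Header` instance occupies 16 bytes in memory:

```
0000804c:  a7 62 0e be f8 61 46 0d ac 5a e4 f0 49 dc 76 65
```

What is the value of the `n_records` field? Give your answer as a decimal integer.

`n_records` follows `capacity` (8 bytes), so it starts at byte offset 8 and occupies 8 bytes.
Bytes at offsets 8..15: AC 5A E4 F0 49 DC 76 65.
Big-endian stores the most-significant byte at the lowest address.
The bytes are already most-significant first: 0xAC5AE4F049DC7665.
0xAC5AE4F049DC7665 = 12419490643110032997.

12419490643110032997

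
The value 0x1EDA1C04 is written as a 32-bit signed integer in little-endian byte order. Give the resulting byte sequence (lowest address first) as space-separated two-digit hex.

Split into bytes (most-significant first): 1E DA 1C 04.
Little-endian: lowest address holds the least-significant byte.
So at ascending addresses the bytes are 04 1C DA 1E.

04 1C DA 1E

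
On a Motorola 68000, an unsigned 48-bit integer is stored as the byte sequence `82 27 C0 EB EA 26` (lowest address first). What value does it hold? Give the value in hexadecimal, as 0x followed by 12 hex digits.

0x8227C0EBEA26

Big-endian: lowest address holds the most-significant byte.
The bytes are already most-significant first: 0x8227C0EBEA26.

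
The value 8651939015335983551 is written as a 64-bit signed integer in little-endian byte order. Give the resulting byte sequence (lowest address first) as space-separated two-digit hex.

BF B9 71 CB B1 DC 11 78

8651939015335983551 in hexadecimal, padded to 64 bits, is 0x7811DCB1CB71B9BF.
Split into bytes (most-significant first): 78 11 DC B1 CB 71 B9 BF.
Little-endian: lowest address holds the least-significant byte.
So at ascending addresses the bytes are BF B9 71 CB B1 DC 11 78.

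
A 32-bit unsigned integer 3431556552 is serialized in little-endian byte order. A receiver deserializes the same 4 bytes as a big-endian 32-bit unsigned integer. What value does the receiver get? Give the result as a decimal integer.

3362097612

3431556552 in 32-bit hexadecimal is 0xCC8965C8.
Stored little-endian, the bytes at ascending addresses are C8 65 89 CC.
Read back as big-endian, the last byte is least significant, giving 0xC86589CC.
0xC86589CC = 3362097612.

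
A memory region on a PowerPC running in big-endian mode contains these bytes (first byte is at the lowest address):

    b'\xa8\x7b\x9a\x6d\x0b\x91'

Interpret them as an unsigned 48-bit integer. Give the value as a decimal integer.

185248825281425

Big-endian: lowest address holds the most-significant byte.
The bytes are already most-significant first: 0xA87B9A6D0B91.
0xA87B9A6D0B91 = 185248825281425.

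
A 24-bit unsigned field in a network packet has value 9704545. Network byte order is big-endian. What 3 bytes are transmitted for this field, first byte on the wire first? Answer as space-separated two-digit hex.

9704545 in hexadecimal, padded to 24 bits, is 0x941461.
Split into bytes (most-significant first): 94 14 61.
In big-endian order the high byte comes first in memory.
So the memory order matches the most-significant-first order: 94 14 61.

94 14 61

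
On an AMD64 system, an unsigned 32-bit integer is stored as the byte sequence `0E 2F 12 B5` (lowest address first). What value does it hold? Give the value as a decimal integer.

In little-endian order the low byte comes first in memory.
Reassemble most-significant byte first: B5 12 2F 0E → 0xB5122F0E.
0xB5122F0E = 3037867790.

3037867790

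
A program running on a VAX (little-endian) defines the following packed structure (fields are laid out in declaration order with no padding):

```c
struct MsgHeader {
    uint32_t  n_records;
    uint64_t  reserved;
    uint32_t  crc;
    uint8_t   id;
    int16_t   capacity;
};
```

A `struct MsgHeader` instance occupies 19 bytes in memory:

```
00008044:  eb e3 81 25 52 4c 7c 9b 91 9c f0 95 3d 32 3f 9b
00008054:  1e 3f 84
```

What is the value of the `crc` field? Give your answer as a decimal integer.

2604610109

`crc` follows `n_records` (4 B), `reserved` (8 B), so it starts at offset 4 + 8 = 12 and occupies 4 bytes.
Bytes at offsets 12..15: 3D 32 3F 9B.
Little-endian: lowest address holds the least-significant byte.
Reassemble most-significant byte first: 9B 3F 32 3D → 0x9B3F323D.
0x9B3F323D = 2604610109.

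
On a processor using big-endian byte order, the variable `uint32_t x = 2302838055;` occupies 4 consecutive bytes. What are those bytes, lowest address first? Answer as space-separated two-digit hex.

2302838055 in hexadecimal, padded to 32 bits, is 0x89428527.
Split into bytes (most-significant first): 89 42 85 27.
In big-endian order the high byte comes first in memory.
So the memory order matches the most-significant-first order: 89 42 85 27.

89 42 85 27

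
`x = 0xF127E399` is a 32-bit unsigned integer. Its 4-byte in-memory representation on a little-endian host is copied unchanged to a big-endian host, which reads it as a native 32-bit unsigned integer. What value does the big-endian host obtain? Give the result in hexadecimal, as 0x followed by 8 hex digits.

Stored little-endian, the bytes at ascending addresses are 99 E3 27 F1.
Read back as big-endian, the last byte is least significant, giving 0x99E327F1.

0x99E327F1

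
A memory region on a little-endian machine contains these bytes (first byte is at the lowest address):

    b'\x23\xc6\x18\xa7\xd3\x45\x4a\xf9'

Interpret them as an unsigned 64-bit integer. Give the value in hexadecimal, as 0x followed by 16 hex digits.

0xF94A45D3A718C623

Little-endian: lowest address holds the least-significant byte.
Reassemble most-significant byte first: F9 4A 45 D3 A7 18 C6 23 → 0xF94A45D3A718C623.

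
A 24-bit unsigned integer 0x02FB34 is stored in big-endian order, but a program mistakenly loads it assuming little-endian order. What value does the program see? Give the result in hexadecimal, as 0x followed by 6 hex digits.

0x34FB02

Stored big-endian, the bytes at ascending addresses are 02 FB 34.
Read back as little-endian, the first byte is least significant, giving 0x34FB02.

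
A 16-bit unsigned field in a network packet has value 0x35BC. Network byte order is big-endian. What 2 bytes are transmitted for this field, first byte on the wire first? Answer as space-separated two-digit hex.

Split into bytes (most-significant first): 35 BC.
In big-endian order the high byte comes first in memory.
So the memory order matches the most-significant-first order: 35 BC.

35 BC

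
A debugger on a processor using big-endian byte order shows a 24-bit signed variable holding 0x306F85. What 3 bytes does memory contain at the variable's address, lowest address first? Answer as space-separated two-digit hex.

30 6F 85

Split into bytes (most-significant first): 30 6F 85.
Big-endian: lowest address holds the most-significant byte.
So the memory order matches the most-significant-first order: 30 6F 85.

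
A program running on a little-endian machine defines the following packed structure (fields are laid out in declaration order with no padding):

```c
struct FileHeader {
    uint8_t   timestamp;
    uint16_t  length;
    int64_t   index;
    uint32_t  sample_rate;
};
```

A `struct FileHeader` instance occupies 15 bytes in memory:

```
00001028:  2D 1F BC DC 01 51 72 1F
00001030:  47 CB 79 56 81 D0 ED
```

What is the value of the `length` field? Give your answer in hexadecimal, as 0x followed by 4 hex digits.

`length` follows `timestamp` (1 byte), so it starts at byte offset 1 and occupies 2 bytes.
Bytes at offsets 1..2: 1F BC.
Little-endian stores the least-significant byte at the lowest address.
Reassemble most-significant byte first: BC 1F → 0xBC1F.

0xBC1F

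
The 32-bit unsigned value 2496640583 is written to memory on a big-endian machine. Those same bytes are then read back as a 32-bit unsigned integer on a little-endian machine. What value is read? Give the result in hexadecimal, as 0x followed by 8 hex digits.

0x47B6CF94

2496640583 in 32-bit hexadecimal is 0x94CFB647.
Stored big-endian, the bytes at ascending addresses are 94 CF B6 47.
Read back as little-endian, the first byte is least significant, giving 0x47B6CF94.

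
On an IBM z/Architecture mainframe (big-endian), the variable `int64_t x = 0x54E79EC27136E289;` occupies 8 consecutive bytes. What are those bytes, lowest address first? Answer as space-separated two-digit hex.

54 E7 9E C2 71 36 E2 89

Split into bytes (most-significant first): 54 E7 9E C2 71 36 E2 89.
Big-endian stores the most-significant byte at the lowest address.
So the memory order matches the most-significant-first order: 54 E7 9E C2 71 36 E2 89.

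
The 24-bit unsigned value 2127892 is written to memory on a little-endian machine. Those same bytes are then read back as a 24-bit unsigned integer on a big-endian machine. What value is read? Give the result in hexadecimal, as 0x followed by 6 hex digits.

0x147820

2127892 in 24-bit hexadecimal is 0x207814.
Stored little-endian, the bytes at ascending addresses are 14 78 20.
Read back as big-endian, the last byte is least significant, giving 0x147820.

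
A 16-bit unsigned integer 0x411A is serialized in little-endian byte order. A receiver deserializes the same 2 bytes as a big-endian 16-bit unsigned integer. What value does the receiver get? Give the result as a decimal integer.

Stored little-endian, the bytes at ascending addresses are 1A 41.
Read back as big-endian, the last byte is least significant, giving 0x1A41.
0x1A41 = 6721.

6721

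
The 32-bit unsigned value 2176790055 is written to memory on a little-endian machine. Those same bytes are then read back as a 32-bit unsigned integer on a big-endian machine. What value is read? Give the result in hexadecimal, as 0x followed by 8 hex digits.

2176790055 in 32-bit hexadecimal is 0x81BF2E27.
Stored little-endian, the bytes at ascending addresses are 27 2E BF 81.
Read back as big-endian, the last byte is least significant, giving 0x272EBF81.

0x272EBF81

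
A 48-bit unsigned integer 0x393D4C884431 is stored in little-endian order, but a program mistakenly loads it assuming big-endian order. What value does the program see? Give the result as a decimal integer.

54170414234937

Stored little-endian, the bytes at ascending addresses are 31 44 88 4C 3D 39.
Read back as big-endian, the last byte is least significant, giving 0x3144884C3D39.
0x3144884C3D39 = 54170414234937.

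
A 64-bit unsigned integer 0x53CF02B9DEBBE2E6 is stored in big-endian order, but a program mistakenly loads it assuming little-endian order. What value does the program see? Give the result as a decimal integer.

16637066538721136467

Stored big-endian, the bytes at ascending addresses are 53 CF 02 B9 DE BB E2 E6.
Read back as little-endian, the first byte is least significant, giving 0xE6E2BBDEB902CF53.
0xE6E2BBDEB902CF53 = 16637066538721136467.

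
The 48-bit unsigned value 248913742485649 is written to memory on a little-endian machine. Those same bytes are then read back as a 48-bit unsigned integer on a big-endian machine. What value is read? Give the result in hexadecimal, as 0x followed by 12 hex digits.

0x915833BF62E2

248913742485649 in 48-bit hexadecimal is 0xE262BF335891.
Stored little-endian, the bytes at ascending addresses are 91 58 33 BF 62 E2.
Read back as big-endian, the last byte is least significant, giving 0x915833BF62E2.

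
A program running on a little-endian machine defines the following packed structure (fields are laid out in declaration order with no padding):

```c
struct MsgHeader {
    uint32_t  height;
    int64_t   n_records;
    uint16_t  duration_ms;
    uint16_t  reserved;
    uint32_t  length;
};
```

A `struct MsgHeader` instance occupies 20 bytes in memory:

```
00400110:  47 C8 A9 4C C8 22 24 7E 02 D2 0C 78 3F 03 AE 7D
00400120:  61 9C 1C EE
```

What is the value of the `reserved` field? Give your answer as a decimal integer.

32174

`reserved` follows `height` (4 B), `n_records` (8 B), `duration_ms` (2 B), so it starts at offset 4 + 8 + 2 = 14 and occupies 2 bytes.
Bytes at offsets 14..15: AE 7D.
Little-endian stores the least-significant byte at the lowest address.
Reassemble most-significant byte first: 7D AE → 0x7DAE.
0x7DAE = 32174.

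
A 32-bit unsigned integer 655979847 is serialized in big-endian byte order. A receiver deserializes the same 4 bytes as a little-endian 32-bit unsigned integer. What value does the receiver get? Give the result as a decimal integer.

655979847 in 32-bit hexadecimal is 0x27197547.
Stored big-endian, the bytes at ascending addresses are 27 19 75 47.
Read back as little-endian, the first byte is least significant, giving 0x47751927.
0x47751927 = 1198856487.

1198856487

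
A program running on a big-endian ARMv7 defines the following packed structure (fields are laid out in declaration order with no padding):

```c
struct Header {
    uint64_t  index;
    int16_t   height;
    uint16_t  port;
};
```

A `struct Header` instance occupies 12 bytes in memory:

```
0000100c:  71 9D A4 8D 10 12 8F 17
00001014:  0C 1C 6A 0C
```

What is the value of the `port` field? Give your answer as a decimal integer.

`port` follows `index` (8 B), `height` (2 B), so it starts at offset 8 + 2 = 10 and occupies 2 bytes.
Bytes at offsets 10..11: 6A 0C.
In big-endian order the high byte comes first in memory.
The bytes are already most-significant first: 0x6A0C.
0x6A0C = 27148.

27148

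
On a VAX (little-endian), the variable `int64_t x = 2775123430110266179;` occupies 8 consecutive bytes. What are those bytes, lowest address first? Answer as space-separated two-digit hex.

43 03 96 73 0E 38 83 26

2775123430110266179 in hexadecimal, padded to 64 bits, is 0x2683380E73960343.
Split into bytes (most-significant first): 26 83 38 0E 73 96 03 43.
In little-endian order the low byte comes first in memory.
So at ascending addresses the bytes are 43 03 96 73 0E 38 83 26.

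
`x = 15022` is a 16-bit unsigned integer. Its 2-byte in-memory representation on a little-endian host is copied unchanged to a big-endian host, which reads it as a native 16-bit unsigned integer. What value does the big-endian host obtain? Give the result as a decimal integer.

15022 in 16-bit hexadecimal is 0x3AAE.
Stored little-endian, the bytes at ascending addresses are AE 3A.
Read back as big-endian, the last byte is least significant, giving 0xAE3A.
0xAE3A = 44602.

44602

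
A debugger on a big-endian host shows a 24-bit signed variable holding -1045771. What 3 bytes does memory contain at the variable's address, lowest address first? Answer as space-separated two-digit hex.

F0 0A F5

Two's complement of -1045771 in 24 bits: 1045771 = 0x0FF50B; invert → 0xF00AF4; add 1 → 0xF00AF5.
Split into bytes (most-significant first): F0 0A F5.
Big-endian stores the most-significant byte at the lowest address.
So the memory order matches the most-significant-first order: F0 0A F5.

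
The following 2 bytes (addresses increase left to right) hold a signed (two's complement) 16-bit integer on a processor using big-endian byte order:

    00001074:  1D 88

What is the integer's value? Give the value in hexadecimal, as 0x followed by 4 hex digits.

Big-endian stores the most-significant byte at the lowest address.
The bytes are already most-significant first: 0x1D88.

0x1D88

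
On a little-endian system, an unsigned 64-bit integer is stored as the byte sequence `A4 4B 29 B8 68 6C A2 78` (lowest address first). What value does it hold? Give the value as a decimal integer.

Little-endian stores the least-significant byte at the lowest address.
Reassemble most-significant byte first: 78 A2 6C 68 B8 29 4B A4 → 0x78A26C68B8294BA4.
0x78A26C68B8294BA4 = 8692629427800591268.

8692629427800591268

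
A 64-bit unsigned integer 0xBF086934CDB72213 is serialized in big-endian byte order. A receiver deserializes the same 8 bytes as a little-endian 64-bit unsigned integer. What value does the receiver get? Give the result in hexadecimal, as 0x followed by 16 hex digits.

Stored big-endian, the bytes at ascending addresses are BF 08 69 34 CD B7 22 13.
Read back as little-endian, the first byte is least significant, giving 0x1322B7CD346908BF.

0x1322B7CD346908BF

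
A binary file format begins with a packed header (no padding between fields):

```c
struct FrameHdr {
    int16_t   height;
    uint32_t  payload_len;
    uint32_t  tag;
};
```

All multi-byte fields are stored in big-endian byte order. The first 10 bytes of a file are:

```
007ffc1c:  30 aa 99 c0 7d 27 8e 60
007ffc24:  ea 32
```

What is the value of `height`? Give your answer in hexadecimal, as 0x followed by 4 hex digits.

`height` is the first field, at byte offset 0, occupying 2 bytes.
Bytes at offsets 0..1: 30 AA.
Big-endian stores the most-significant byte at the lowest address.
The bytes are already most-significant first: 0x30AA.

0x30AA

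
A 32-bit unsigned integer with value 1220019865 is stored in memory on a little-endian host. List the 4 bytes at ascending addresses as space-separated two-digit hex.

1220019865 in hexadecimal, padded to 32 bits, is 0x48B80699.
Split into bytes (most-significant first): 48 B8 06 99.
Little-endian: lowest address holds the least-significant byte.
So at ascending addresses the bytes are 99 06 B8 48.

99 06 B8 48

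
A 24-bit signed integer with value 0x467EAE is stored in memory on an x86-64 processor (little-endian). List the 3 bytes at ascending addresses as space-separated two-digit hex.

Split into bytes (most-significant first): 46 7E AE.
Little-endian stores the least-significant byte at the lowest address.
So at ascending addresses the bytes are AE 7E 46.

AE 7E 46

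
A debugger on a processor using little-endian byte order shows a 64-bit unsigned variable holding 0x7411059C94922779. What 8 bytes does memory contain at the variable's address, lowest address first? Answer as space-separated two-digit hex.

Split into bytes (most-significant first): 74 11 05 9C 94 92 27 79.
Little-endian stores the least-significant byte at the lowest address.
So at ascending addresses the bytes are 79 27 92 94 9C 05 11 74.

79 27 92 94 9C 05 11 74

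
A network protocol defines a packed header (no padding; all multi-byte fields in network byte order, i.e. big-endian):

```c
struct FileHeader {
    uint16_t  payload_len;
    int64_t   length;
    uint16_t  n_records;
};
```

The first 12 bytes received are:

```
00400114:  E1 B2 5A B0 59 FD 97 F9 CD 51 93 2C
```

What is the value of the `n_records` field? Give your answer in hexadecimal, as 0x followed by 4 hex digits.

`n_records` follows `payload_len` (2 B), `length` (8 B), so it starts at offset 2 + 8 = 10 and occupies 2 bytes.
Bytes at offsets 10..11: 93 2C.
Big-endian stores the most-significant byte at the lowest address.
The bytes are already most-significant first: 0x932C.

0x932C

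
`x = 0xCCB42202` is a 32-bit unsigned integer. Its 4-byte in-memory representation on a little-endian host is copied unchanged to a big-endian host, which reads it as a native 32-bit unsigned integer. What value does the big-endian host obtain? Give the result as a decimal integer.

35828940

Stored little-endian, the bytes at ascending addresses are 02 22 B4 CC.
Read back as big-endian, the last byte is least significant, giving 0x0222B4CC.
0x0222B4CC = 35828940.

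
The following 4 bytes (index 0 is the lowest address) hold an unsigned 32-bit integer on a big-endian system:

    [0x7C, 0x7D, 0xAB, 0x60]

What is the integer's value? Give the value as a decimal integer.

2088610656

Big-endian: lowest address holds the most-significant byte.
The bytes are already most-significant first: 0x7C7DAB60.
0x7C7DAB60 = 2088610656.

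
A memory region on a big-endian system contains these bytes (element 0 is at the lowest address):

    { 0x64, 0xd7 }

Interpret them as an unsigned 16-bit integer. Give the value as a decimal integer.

25815

In big-endian order the high byte comes first in memory.
The bytes are already most-significant first: 0x64D7.
0x64D7 = 25815.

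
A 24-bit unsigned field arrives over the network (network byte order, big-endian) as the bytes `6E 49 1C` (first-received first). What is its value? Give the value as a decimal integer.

In big-endian order the high byte comes first in memory.
The bytes are already most-significant first: 0x6E491C.
0x6E491C = 7227676.

7227676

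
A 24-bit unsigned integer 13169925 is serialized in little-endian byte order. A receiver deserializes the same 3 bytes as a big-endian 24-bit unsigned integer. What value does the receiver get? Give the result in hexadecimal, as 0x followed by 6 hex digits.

0x05F5C8

13169925 in 24-bit hexadecimal is 0xC8F505.
Stored little-endian, the bytes at ascending addresses are 05 F5 C8.
Read back as big-endian, the last byte is least significant, giving 0x05F5C8.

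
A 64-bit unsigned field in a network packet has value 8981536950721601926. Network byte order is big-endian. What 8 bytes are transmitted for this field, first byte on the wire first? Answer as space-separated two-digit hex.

7C A4 D4 45 3C CE 61 86

8981536950721601926 in hexadecimal, padded to 64 bits, is 0x7CA4D4453CCE6186.
Split into bytes (most-significant first): 7C A4 D4 45 3C CE 61 86.
In big-endian order the high byte comes first in memory.
So the memory order matches the most-significant-first order: 7C A4 D4 45 3C CE 61 86.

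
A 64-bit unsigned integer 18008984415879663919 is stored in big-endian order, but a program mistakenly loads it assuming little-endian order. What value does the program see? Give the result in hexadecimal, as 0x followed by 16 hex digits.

0x2F910D1AE9C3ECF9

18008984415879663919 in 64-bit hexadecimal is 0xF9ECC3E91A0D912F.
Stored big-endian, the bytes at ascending addresses are F9 EC C3 E9 1A 0D 91 2F.
Read back as little-endian, the first byte is least significant, giving 0x2F910D1AE9C3ECF9.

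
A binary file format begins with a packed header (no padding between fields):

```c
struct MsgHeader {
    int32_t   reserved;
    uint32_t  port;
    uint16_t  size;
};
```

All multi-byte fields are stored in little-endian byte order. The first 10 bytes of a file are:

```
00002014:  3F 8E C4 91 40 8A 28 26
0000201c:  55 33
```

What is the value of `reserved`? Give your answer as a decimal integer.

`reserved` is the first field, at byte offset 0, occupying 4 bytes.
Bytes at offsets 0..3: 3F 8E C4 91.
In little-endian order the low byte comes first in memory.
Reassemble most-significant byte first: 91 C4 8E 3F → 0x91C48E3F.
Top bit is set, so as a signed 32-bit value this is 0x91C48E3F − 2^32 = -1849389505.

-1849389505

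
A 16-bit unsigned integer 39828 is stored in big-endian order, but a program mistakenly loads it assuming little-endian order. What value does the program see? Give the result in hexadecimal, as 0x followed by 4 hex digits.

0x949B

39828 in 16-bit hexadecimal is 0x9B94.
Stored big-endian, the bytes at ascending addresses are 9B 94.
Read back as little-endian, the first byte is least significant, giving 0x949B.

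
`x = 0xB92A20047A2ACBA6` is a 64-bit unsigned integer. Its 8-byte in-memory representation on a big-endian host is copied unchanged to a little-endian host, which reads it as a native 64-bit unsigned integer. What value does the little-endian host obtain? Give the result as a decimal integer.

12018746734111894201

Stored big-endian, the bytes at ascending addresses are B9 2A 20 04 7A 2A CB A6.
Read back as little-endian, the first byte is least significant, giving 0xA6CB2A7A04202AB9.
0xA6CB2A7A04202AB9 = 12018746734111894201.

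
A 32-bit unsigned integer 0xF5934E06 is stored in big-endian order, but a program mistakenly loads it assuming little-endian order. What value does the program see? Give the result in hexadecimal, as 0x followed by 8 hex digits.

Stored big-endian, the bytes at ascending addresses are F5 93 4E 06.
Read back as little-endian, the first byte is least significant, giving 0x064E93F5.

0x064E93F5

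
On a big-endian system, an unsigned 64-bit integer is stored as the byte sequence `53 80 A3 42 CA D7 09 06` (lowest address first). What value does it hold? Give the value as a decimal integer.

Big-endian: lowest address holds the most-significant byte.
The bytes are already most-significant first: 0x5380A342CAD70906.
0x5380A342CAD70906 = 6016988609433241862.

6016988609433241862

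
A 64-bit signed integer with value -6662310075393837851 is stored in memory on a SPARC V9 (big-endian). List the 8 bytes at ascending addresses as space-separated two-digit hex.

A3 8A B8 48 EC A4 F4 E5

Two's complement of -6662310075393837851 in 64 bits: 6662310075393837851 = 0x5C7547B7135B0B1B; invert → 0xA38AB848ECA4F4E4; add 1 → 0xA38AB848ECA4F4E5.
Split into bytes (most-significant first): A3 8A B8 48 EC A4 F4 E5.
Big-endian: lowest address holds the most-significant byte.
So the memory order matches the most-significant-first order: A3 8A B8 48 EC A4 F4 E5.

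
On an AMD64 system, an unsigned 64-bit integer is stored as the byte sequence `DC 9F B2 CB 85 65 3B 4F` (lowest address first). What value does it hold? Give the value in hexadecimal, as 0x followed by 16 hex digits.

Little-endian: lowest address holds the least-significant byte.
Reassemble most-significant byte first: 4F 3B 65 85 CB B2 9F DC → 0x4F3B6585CBB29FDC.

0x4F3B6585CBB29FDC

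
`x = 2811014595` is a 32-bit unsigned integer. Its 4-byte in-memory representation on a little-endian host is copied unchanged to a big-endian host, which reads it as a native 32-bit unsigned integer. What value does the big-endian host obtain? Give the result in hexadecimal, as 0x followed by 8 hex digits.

2811014595 in 32-bit hexadecimal is 0xA78CADC3.
Stored little-endian, the bytes at ascending addresses are C3 AD 8C A7.
Read back as big-endian, the last byte is least significant, giving 0xC3AD8CA7.

0xC3AD8CA7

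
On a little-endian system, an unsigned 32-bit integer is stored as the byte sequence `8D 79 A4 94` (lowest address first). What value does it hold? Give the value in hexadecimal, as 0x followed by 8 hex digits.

0x94A4798D

Little-endian: lowest address holds the least-significant byte.
Reassemble most-significant byte first: 94 A4 79 8D → 0x94A4798D.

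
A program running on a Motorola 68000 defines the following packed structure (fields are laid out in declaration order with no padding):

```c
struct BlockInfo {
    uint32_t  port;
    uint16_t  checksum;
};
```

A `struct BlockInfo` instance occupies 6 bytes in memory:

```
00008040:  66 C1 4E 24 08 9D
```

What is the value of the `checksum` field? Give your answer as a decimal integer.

`checksum` follows `port` (4 bytes), so it starts at byte offset 4 and occupies 2 bytes.
Bytes at offsets 4..5: 08 9D.
Big-endian: lowest address holds the most-significant byte.
The bytes are already most-significant first: 0x089D.
0x089D = 2205.

2205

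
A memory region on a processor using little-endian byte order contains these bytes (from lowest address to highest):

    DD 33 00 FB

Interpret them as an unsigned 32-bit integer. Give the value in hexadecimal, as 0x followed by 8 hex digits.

0xFB0033DD

In little-endian order the low byte comes first in memory.
Reassemble most-significant byte first: FB 00 33 DD → 0xFB0033DD.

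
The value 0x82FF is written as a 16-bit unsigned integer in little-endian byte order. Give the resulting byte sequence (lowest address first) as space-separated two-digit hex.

Split into bytes (most-significant first): 82 FF.
Little-endian stores the least-significant byte at the lowest address.
So at ascending addresses the bytes are FF 82.

FF 82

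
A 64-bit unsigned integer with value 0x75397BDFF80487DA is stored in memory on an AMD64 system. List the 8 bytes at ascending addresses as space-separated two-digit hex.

DA 87 04 F8 DF 7B 39 75

Split into bytes (most-significant first): 75 39 7B DF F8 04 87 DA.
In little-endian order the low byte comes first in memory.
So at ascending addresses the bytes are DA 87 04 F8 DF 7B 39 75.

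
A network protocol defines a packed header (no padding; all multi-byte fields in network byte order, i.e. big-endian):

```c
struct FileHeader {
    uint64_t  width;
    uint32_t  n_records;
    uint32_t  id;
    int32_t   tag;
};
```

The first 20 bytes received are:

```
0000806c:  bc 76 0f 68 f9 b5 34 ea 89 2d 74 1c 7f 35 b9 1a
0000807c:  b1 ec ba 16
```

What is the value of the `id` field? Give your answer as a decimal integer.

`id` follows `width` (8 B), `n_records` (4 B), so it starts at offset 8 + 4 = 12 and occupies 4 bytes.
Bytes at offsets 12..15: 7F 35 B9 1A.
Big-endian stores the most-significant byte at the lowest address.
The bytes are already most-significant first: 0x7F35B91A.
0x7F35B91A = 2134227226.

2134227226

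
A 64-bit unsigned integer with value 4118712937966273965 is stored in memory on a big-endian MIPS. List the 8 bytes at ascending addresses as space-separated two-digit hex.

39 28 9B 98 5F 49 05 AD

4118712937966273965 in hexadecimal, padded to 64 bits, is 0x39289B985F4905AD.
Split into bytes (most-significant first): 39 28 9B 98 5F 49 05 AD.
Big-endian: lowest address holds the most-significant byte.
So the memory order matches the most-significant-first order: 39 28 9B 98 5F 49 05 AD.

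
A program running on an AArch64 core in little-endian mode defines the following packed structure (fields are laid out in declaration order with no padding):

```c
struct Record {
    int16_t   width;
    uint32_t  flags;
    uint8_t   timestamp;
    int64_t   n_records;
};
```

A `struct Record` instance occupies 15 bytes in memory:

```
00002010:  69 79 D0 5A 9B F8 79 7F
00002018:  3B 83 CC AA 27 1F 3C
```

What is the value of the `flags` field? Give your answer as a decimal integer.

4170930896

`flags` follows `width` (2 bytes), so it starts at byte offset 2 and occupies 4 bytes.
Bytes at offsets 2..5: D0 5A 9B F8.
Little-endian: lowest address holds the least-significant byte.
Reassemble most-significant byte first: F8 9B 5A D0 → 0xF89B5AD0.
0xF89B5AD0 = 4170930896.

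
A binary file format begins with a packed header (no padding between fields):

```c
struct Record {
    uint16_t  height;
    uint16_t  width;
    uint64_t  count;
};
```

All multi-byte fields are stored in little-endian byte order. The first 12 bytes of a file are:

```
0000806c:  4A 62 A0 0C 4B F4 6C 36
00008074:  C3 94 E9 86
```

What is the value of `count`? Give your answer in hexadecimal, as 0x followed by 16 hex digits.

`count` follows `height` (2 B), `width` (2 B), so it starts at offset 2 + 2 = 4 and occupies 8 bytes.
Bytes at offsets 4..11: 4B F4 6C 36 C3 94 E9 86.
Little-endian stores the least-significant byte at the lowest address.
Reassemble most-significant byte first: 86 E9 94 C3 36 6C F4 4B → 0x86E994C3366CF44B.

0x86E994C3366CF44B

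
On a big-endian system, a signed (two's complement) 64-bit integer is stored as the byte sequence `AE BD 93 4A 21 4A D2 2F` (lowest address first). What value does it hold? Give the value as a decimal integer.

-5855361993916362193

Big-endian: lowest address holds the most-significant byte.
The bytes are already most-significant first: 0xAEBD934A214AD22F.
Top bit is set, so as a signed 64-bit value this is 0xAEBD934A214AD22F − 2^64 = -5855361993916362193.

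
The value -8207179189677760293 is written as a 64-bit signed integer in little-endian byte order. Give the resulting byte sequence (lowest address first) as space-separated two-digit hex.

DB 60 47 AF 02 3E 1A 8E

Two's complement of -8207179189677760293 in 64 bits: 8207179189677760293 = 0x71E5C1FD50B89F25; invert → 0x8E1A3E02AF4760DA; add 1 → 0x8E1A3E02AF4760DB.
Split into bytes (most-significant first): 8E 1A 3E 02 AF 47 60 DB.
Little-endian: lowest address holds the least-significant byte.
So at ascending addresses the bytes are DB 60 47 AF 02 3E 1A 8E.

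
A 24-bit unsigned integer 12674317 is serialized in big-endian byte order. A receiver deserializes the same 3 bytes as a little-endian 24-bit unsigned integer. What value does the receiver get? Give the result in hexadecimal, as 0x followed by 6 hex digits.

0x0D65C1

12674317 in 24-bit hexadecimal is 0xC1650D.
Stored big-endian, the bytes at ascending addresses are C1 65 0D.
Read back as little-endian, the first byte is least significant, giving 0x0D65C1.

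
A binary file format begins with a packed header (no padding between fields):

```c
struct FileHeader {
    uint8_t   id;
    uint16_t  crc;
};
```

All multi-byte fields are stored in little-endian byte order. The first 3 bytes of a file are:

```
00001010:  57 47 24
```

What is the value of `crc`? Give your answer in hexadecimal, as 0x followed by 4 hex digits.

0x2447

`crc` follows `id` (1 byte), so it starts at byte offset 1 and occupies 2 bytes.
Bytes at offsets 1..2: 47 24.
In little-endian order the low byte comes first in memory.
Reassemble most-significant byte first: 24 47 → 0x2447.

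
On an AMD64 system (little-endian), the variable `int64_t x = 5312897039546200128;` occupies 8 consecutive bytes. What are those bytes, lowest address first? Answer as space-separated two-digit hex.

5312897039546200128 in hexadecimal, padded to 64 bits, is 0x49BB33B562603040.
Split into bytes (most-significant first): 49 BB 33 B5 62 60 30 40.
In little-endian order the low byte comes first in memory.
So at ascending addresses the bytes are 40 30 60 62 B5 33 BB 49.

40 30 60 62 B5 33 BB 49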